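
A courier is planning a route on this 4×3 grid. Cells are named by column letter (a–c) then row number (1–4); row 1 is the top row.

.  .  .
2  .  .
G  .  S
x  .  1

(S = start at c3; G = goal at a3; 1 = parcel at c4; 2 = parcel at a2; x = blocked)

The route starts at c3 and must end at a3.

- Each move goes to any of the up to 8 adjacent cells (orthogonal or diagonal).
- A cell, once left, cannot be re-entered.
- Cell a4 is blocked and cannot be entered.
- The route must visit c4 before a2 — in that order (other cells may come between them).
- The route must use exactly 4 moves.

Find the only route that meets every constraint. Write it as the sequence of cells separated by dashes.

c3 - c4 - b3 - a2 - a3

The waypoints must appear in the order c4, a2, with no cell reused.
Route from c3: down to c4, 2× up-left (reaching a2), down to a3 — 4 moves in all.
Check: order respected (1 at step 1, 2 at step 3); 4 moves as required.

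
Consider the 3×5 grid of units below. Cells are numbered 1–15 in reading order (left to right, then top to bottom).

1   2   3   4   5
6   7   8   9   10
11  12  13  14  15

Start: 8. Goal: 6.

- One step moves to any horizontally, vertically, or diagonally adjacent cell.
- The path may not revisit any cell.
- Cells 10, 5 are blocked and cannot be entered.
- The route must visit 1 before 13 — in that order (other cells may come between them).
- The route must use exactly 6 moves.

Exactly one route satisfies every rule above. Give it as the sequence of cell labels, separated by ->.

The waypoints must appear in the order 1, 13, with no cell reused.
Route from 8: up-left 1 to 2, left 1 to 1, down-right 2 to 13, left 1 to 12, up-left 1 to 6 — 6 moves in all.
Check: order respected (1 at step 2, 13 at step 4); 6 moves as required.

8 -> 2 -> 1 -> 7 -> 13 -> 12 -> 6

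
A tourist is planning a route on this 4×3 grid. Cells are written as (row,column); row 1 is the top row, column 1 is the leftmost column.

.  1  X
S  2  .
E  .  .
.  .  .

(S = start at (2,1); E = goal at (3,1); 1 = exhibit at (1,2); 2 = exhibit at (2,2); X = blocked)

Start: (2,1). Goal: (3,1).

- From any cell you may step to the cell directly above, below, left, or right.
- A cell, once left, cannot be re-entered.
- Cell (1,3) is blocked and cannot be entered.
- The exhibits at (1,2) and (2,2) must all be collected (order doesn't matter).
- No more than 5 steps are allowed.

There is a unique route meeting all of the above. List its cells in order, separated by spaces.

(2,1) (1,1) (1,2) (2,2) (3,2) (3,1)

The 5-move cap with required stops at (1,2), (2,2) leaves no slack for detours.
Route from (2,1): up 1 to (1,1), right 1 to (1,2), down 2 to (3,2), left 1 to (3,1) — 5 moves in all.
Check: all required cells visited; 5 ≤ 5 moves.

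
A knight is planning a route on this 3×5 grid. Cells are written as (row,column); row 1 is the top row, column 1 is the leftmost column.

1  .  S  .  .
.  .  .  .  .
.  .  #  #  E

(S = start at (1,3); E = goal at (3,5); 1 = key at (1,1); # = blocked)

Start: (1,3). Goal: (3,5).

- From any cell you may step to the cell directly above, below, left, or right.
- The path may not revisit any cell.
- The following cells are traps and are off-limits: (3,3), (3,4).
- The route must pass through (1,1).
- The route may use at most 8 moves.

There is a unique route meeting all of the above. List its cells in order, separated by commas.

Any route must reach (1,1) and still end at (3,5) within 8 moves, so the order of the required stops is forced.
Route from (1,3): 2× left (reaching (1,1)), down to (2,1), 4× right (reaching (2,5)), down to (3,5) — 8 moves in all.
Check: all required cells visited; 8 ≤ 8 moves.

(1,3), (1,2), (1,1), (2,1), (2,2), (2,3), (2,4), (2,5), (3,5)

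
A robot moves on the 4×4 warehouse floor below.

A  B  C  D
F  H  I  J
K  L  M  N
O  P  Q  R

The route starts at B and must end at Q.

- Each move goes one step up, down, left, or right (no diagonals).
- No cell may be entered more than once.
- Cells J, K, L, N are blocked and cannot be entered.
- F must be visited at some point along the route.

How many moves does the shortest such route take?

Any route passes through F somewhere between B and Q. Summing Manhattan distances along the two legs (B → F → Q) gives a lower bound of 2 + 4 = 6 moves.
A route of 6 moves achieves this: B → A → F → H → I → M → Q.
Since 6 matches the lower bound, it is optimal.

6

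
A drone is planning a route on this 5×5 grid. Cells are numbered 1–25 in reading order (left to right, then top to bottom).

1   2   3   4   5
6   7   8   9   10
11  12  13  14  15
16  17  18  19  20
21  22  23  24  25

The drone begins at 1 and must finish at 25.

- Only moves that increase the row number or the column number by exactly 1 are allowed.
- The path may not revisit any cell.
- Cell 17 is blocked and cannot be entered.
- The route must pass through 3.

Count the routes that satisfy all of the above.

A right/down-only route from 1 to 25 makes exactly 4 down-moves and 4 right-moves in some order.
With no other constraints that would be C(8,4) = 70 routes.
Split at 3 and multiply the segment counts (each segment already excludes blocked cells): 1→3: 1; 3→25: 15; product = 15.
That gives 15 routes.

15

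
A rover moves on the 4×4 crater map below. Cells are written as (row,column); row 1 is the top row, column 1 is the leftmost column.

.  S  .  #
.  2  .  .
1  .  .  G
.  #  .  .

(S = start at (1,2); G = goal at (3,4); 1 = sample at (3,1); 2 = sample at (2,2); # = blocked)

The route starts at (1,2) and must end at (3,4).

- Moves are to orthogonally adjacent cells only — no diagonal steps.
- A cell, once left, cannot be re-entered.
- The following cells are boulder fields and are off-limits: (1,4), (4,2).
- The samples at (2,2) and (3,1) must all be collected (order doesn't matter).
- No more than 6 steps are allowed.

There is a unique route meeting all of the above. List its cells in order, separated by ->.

The budget equals the shortest possible length, so every move has to be on a shortest route through the required cells.
Route from (1,2): down 1 to (2,2), left 1 to (2,1), down 1 to (3,1), right 3 to (3,4) — 6 moves in all.
Check: all required cells visited; 6 ≤ 6 moves.

(1,2) -> (2,2) -> (2,1) -> (3,1) -> (3,2) -> (3,3) -> (3,4)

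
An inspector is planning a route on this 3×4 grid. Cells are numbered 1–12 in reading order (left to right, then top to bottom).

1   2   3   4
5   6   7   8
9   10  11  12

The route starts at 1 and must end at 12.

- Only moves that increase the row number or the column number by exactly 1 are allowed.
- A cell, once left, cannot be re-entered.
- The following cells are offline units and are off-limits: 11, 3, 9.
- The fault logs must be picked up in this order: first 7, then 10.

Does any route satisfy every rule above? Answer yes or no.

no

10 lies to the left of 7, so going from 7 to 10 would need a leftward move — but moves only go right/down, so 7 cannot be visited before 10.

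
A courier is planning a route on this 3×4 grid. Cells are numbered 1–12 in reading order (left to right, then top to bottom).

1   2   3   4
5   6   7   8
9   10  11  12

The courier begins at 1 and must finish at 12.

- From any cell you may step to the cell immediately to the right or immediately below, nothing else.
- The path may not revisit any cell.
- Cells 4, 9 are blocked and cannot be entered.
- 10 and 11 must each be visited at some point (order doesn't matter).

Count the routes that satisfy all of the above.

A right/down-only route from 1 to 12 makes exactly 2 down-moves and 3 right-moves in some order.
With no other constraints that would be C(5,2) = 10 routes.
A monotone route can only reach the required cells in the order 10, 11, so split there and multiply the segment counts (each segment already excludes blocked cells): 1→10: 2; 10→11: 1; 11→12: 1; product = 2.
That gives 2 routes.

2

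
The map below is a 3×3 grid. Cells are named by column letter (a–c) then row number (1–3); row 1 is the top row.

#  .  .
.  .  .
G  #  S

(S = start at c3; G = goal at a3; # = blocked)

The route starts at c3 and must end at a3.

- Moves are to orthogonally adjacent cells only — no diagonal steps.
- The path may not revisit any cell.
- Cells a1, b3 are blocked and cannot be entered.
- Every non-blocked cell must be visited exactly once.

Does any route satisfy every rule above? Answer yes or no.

yes

One route that works: c3 → c2 → c1 → b1 → b2 → a2 → a3.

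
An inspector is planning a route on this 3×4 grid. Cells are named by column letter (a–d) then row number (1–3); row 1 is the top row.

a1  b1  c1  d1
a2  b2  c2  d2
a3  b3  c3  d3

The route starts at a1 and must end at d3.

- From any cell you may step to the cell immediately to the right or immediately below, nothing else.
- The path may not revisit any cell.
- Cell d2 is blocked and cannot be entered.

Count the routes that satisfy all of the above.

6

A right/down-only route from a1 to d3 makes exactly 2 down-moves and 3 right-moves in some order.
With no other constraints that would be C(5,2) = 10 routes.
Subtract routes through each blocked cell (inclusion–exclusion for overlaps): − through d2: 4 → 6.
That gives 6 routes.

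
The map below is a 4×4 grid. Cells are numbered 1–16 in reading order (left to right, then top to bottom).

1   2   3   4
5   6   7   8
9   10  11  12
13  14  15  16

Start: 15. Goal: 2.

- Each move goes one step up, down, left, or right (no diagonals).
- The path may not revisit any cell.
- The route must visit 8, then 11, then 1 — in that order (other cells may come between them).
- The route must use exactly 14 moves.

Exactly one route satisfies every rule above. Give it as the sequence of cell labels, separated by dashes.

The waypoints must appear in the order 8, 11, 1, with no cell reused.
Route from 15: right 1 to 16, up 3 to 4, left 1 to 3, down 2 to 11, left 1 to 10, down 1 to 14, left 1 to 13, up 3 to 1, right 1 to 2 — 14 moves in all.
Check: order respected (8 at step 3, 11 at step 7, 1 at step 13); 14 moves as required.

15 - 16 - 12 - 8 - 4 - 3 - 7 - 11 - 10 - 14 - 13 - 9 - 5 - 1 - 2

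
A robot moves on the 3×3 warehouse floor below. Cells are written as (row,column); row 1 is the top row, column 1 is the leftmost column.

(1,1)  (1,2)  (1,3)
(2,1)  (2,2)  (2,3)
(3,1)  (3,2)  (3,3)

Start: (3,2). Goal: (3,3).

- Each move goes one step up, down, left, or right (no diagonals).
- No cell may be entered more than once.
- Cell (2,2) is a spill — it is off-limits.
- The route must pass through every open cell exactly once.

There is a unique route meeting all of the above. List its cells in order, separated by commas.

(3,2), (3,1), (2,1), (1,1), (1,2), (1,3), (2,3), (3,3)

Need to visit all 8 open cells exactly once, starting at (3,2) and ending at (3,3).
Cell (1,2) has only two open neighbours ((1,1) and (1,3)), so the path must pass straight through it: one of those is the cell it's entered from and the other is where it exits.
Route from (3,2): left 1 to (3,1), up 2 to (1,1), right 2 to (1,3), down 2 to (3,3) — 7 moves in all.
Check: all 8 open cells covered.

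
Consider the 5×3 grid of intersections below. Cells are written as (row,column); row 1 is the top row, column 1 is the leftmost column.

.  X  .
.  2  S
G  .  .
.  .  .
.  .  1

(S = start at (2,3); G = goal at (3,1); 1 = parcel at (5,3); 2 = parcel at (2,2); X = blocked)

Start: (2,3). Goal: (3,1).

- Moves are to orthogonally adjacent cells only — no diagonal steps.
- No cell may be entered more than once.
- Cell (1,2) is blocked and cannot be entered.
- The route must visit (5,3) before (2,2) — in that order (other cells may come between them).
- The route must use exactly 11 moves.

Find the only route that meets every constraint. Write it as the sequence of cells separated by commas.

(2,3), (3,3), (4,3), (5,3), (5,2), (5,1), (4,1), (4,2), (3,2), (2,2), (2,1), (3,1)

The waypoints must appear in the order (5,3), (2,2), with no cell reused.
Route from (2,3): 3× down (reaching (5,3)), 2× left (reaching (5,1)), up to (4,1), right to (4,2), 2× up (reaching (2,2)), left to (2,1), down to (3,1) — 11 moves in all.
Check: order respected (1 at step 3, 2 at step 9); 11 moves as required.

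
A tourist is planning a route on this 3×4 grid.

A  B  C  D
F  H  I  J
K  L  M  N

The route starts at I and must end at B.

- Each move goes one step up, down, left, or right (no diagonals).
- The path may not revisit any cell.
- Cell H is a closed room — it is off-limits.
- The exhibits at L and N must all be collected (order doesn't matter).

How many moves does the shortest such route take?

Any route passes through L and N in some order between I and B. Summing Manhattan distances along each leg and taking the cheapest ordering (I → N → L → B) gives a lower bound of 2 + 2 + 2 = 6 moves.
That bound ignores the blocked cells. Measuring each leg by the fewest moves that actually steer around them (I→N: 2; N→L: 2; L→B: 4) raises the lower bound to 8.
A route of 8 moves exists: I → J → N → M → L → K → F → A → B.
Since 8 matches that lower bound, it is optimal.

8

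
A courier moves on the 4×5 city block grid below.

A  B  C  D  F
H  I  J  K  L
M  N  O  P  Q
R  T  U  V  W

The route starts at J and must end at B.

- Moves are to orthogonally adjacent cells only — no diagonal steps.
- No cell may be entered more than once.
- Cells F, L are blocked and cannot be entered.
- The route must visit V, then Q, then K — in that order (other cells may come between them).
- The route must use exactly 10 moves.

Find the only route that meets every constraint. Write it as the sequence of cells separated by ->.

The waypoints must appear in the order V, Q, K, with no cell reused.
Route from J: 2× down (reaching U), 2× right (reaching W), up to Q, left to P, 2× up (reaching D), 2× left (reaching B) — 10 moves in all.
Check: order respected (V at step 3, Q at step 5, K at step 7); 10 moves as required.

J -> O -> U -> V -> W -> Q -> P -> K -> D -> C -> B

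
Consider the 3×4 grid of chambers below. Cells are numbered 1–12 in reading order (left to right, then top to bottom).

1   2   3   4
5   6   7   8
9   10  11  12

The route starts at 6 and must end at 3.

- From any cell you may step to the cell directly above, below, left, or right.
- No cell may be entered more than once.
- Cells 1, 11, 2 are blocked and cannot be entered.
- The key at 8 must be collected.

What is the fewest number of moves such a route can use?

4

Any route passes through 8 somewhere between 6 and 3. Summing Manhattan distances along the two legs (6 → 8 → 3) gives a lower bound of 2 + 2 = 4 moves.
A route of 4 moves achieves this: 6 → 7 → 8 → 4 → 3.
Since 4 matches the lower bound, it is optimal.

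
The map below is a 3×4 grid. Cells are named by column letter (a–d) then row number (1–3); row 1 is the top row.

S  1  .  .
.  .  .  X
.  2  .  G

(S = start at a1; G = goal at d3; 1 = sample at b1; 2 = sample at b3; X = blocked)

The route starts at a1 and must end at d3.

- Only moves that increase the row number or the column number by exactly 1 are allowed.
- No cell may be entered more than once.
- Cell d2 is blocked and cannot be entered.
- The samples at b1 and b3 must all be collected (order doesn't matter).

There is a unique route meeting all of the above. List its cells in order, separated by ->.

Moves only go right or down, so the column and row indices never decrease.
Route from a1: right 1 to b1, down 2 to b3, right 2 to d3 — 5 moves in all.
Check: all required cells visited.

a1 -> b1 -> b2 -> b3 -> c3 -> d3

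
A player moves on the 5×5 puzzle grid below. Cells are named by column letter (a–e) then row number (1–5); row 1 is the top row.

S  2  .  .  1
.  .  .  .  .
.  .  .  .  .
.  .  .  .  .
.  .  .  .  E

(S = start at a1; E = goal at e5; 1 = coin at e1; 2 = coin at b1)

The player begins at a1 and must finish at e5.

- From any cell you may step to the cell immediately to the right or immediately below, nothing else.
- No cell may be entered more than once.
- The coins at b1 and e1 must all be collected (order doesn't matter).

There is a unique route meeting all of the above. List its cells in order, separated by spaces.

Moves only go right or down, so the column and row indices never decrease.
Route from a1: right 4 to e1, down 4 to e5 — 8 moves in all.
Check: all required cells visited.

a1 b1 c1 d1 e1 e2 e3 e4 e5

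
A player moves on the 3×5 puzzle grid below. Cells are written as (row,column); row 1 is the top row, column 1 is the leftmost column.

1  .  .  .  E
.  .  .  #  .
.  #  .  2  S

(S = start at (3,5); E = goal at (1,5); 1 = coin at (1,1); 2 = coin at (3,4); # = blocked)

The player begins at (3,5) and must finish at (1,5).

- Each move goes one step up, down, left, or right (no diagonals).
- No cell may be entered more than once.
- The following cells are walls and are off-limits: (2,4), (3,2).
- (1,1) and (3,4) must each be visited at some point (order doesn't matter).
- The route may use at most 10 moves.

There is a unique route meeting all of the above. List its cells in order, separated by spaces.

(3,5) (3,4) (3,3) (2,3) (2,2) (2,1) (1,1) (1,2) (1,3) (1,4) (1,5)

Any route must reach (1,1) and (3,4) and still end at (1,5) within 10 moves, so the order of the required stops is forced.
Route from (3,5): 2× left (reaching (3,3)), up to (2,3), 2× left (reaching (2,1)), up to (1,1), 4× right (reaching (1,5)) — 10 moves in all.
Check: all required cells visited; 10 ≤ 10 moves.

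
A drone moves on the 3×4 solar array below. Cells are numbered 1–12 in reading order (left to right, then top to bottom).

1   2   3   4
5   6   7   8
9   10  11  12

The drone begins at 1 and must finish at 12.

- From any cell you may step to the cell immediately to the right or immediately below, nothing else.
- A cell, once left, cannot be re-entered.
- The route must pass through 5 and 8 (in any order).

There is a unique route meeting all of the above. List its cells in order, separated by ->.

1 -> 5 -> 6 -> 7 -> 8 -> 12

Moves only go right or down, so the column and row indices never decrease.
Route from 1: down 1 to 5, right 3 to 8, down 1 to 12 — 5 moves in all.
Check: all required cells visited.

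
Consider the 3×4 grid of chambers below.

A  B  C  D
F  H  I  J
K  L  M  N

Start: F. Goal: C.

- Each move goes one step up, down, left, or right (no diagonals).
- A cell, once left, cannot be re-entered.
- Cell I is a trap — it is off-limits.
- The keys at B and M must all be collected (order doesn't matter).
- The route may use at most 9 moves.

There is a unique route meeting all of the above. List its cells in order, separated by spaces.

Any route must reach B and M and still end at C within 9 moves, so the order of the required stops is forced.
Route from F: up 1 to A, right 1 to B, down 2 to L, right 2 to N, up 2 to D, left 1 to C — 9 moves in all.
Check: all required cells visited; 9 ≤ 9 moves.

F A B H L M N J D C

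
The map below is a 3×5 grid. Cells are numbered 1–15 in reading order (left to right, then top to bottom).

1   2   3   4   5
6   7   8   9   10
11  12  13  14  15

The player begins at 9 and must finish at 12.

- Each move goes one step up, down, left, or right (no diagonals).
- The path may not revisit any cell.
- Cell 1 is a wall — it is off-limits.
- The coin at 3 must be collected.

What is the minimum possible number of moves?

Any route passes through 3 somewhere between 9 and 12. Summing Manhattan distances along the two legs (9 → 3 → 12) gives a lower bound of 2 + 3 = 5 moves.
A route of 5 moves achieves this: 9 → 4 → 3 → 8 → 13 → 12.
Since 5 matches the lower bound, it is optimal.

5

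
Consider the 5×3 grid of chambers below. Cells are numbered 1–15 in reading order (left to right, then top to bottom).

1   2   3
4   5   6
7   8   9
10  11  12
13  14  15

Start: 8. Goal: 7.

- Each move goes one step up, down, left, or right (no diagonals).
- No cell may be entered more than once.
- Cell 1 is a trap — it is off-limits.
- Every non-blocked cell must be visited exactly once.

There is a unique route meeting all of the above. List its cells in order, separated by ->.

8 -> 11 -> 10 -> 13 -> 14 -> 15 -> 12 -> 9 -> 6 -> 3 -> 2 -> 5 -> 4 -> 7

Need to visit all 14 open cells exactly once, starting at 8 and ending at 7.
Route from 8: down 1 to 11, left 1 to 10, down 1 to 13, right 2 to 15, up 4 to 3, left 1 to 2, down 1 to 5, left 1 to 4, down 1 to 7 — 13 moves in all.
Check: all 14 open cells covered.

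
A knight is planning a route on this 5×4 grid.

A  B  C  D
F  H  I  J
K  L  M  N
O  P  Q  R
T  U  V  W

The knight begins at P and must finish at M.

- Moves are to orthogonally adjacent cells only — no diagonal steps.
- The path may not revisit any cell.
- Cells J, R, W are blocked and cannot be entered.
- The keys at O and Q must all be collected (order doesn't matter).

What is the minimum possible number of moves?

6

Any route passes through O and Q in some order between P and M. Summing Manhattan distances along each leg and taking the cheapest ordering (P → O → Q → M) gives a lower bound of 1 + 2 + 1 = 4 moves.
The shortest route satisfying every rule uses 6 moves: P → O → T → U → V → Q → M.
The bound of 4 isn't tight here; checking systematically, no route of length 4 through 5 satisfies every constraint, so 6 is the minimum.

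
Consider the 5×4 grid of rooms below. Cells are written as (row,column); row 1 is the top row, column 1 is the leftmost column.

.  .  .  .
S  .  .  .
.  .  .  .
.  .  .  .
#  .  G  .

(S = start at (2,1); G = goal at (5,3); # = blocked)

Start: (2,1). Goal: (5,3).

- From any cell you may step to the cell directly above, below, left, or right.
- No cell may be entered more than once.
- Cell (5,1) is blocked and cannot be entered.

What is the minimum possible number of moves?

The Manhattan distance from (2,1) to (5,3) is |2−5| + |1−3| = 5, so at least 5 moves are needed.
A route of 5 moves achieves this: (2,1) → (3,1) → (4,1) → (4,2) → (5,2) → (5,3).
Since 5 matches the lower bound, it is optimal.

5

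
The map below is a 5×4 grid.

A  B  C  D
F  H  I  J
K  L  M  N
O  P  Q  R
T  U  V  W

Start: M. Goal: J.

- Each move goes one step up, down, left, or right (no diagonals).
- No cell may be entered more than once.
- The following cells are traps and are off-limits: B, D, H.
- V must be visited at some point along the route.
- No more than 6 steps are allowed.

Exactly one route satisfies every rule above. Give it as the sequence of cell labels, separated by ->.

The budget equals the shortest possible length, so every move has to be on a shortest route through the required cells.
Route from M: 2× down (reaching V), right to W, 3× up (reaching J) — 6 moves in all.
Check: all required cells visited; 6 ≤ 6 moves.

M -> Q -> V -> W -> R -> N -> J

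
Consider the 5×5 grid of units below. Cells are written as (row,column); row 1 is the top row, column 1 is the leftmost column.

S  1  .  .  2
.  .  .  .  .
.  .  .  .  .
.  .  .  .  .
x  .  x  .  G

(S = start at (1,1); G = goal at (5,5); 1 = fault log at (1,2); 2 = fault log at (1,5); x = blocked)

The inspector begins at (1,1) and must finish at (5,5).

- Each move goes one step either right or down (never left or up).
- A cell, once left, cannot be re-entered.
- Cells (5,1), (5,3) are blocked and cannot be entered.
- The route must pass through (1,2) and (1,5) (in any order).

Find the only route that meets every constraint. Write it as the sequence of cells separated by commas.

(1,1), (1,2), (1,3), (1,4), (1,5), (2,5), (3,5), (4,5), (5,5)

Moves only go right or down, so the column and row indices never decrease.
Route from (1,1): 4× right (reaching (1,5)), 4× down (reaching (5,5)) — 8 moves in all.
Check: all required cells visited.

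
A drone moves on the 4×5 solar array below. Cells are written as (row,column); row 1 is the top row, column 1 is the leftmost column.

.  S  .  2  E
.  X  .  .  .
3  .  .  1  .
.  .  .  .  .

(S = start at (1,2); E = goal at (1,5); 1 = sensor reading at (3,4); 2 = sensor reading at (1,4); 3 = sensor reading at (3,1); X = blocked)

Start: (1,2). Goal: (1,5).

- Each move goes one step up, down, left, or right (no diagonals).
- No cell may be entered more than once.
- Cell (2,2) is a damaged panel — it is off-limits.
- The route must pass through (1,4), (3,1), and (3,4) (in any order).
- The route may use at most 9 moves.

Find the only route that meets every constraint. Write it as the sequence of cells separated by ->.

The 9-move cap with required stops at (1,4), (3,1), (3,4) leaves no slack for detours.
Route from (1,2): left to (1,1), 2× down (reaching (3,1)), 3× right (reaching (3,4)), 2× up (reaching (1,4)), right to (1,5) — 9 moves in all.
Check: all required cells visited; 9 ≤ 9 moves.

(1,2) -> (1,1) -> (2,1) -> (3,1) -> (3,2) -> (3,3) -> (3,4) -> (2,4) -> (1,4) -> (1,5)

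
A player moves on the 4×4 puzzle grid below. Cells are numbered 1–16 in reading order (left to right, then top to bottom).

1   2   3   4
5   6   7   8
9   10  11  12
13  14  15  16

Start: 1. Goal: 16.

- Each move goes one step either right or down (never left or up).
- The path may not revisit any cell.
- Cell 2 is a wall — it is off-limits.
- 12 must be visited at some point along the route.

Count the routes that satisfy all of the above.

4

A right/down-only route from 1 to 16 makes exactly 3 down-moves and 3 right-moves in some order.
With no other constraints that would be C(6,3) = 20 routes.
Split at 12 and multiply the segment counts (each segment already excludes blocked cells): 1→12: 4; 12→16: 1; product = 4.
That gives 4 routes.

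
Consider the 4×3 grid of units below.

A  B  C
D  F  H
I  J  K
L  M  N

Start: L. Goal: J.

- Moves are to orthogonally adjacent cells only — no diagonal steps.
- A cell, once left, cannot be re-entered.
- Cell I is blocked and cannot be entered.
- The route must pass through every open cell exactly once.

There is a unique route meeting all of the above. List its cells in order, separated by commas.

Need to visit all 11 open cells exactly once, starting at L and ending at J.
Cell N has only two open neighbours (K and M), so the path must pass straight through it: one of those is the cell it's entered from and the other is where it exits.
Route from L: right 2 to N, up 3 to C, left 2 to A, down 1 to D, right 1 to F, down 1 to J — 10 moves in all.
Check: all 11 open cells covered.

L, M, N, K, H, C, B, A, D, F, J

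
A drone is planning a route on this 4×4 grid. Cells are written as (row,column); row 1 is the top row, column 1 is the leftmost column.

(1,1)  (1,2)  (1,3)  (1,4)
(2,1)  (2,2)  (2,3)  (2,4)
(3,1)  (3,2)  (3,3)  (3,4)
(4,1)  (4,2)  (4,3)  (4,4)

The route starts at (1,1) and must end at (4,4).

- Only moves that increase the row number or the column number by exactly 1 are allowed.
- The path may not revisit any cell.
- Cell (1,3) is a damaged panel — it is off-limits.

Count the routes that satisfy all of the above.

A right/down-only route from (1,1) to (4,4) makes exactly 3 down-moves and 3 right-moves in some order.
With no other constraints that would be C(6,3) = 20 routes.
Subtract routes through each blocked cell (inclusion–exclusion for overlaps): − through (1,3): 4 → 16.
That gives 16 routes.

16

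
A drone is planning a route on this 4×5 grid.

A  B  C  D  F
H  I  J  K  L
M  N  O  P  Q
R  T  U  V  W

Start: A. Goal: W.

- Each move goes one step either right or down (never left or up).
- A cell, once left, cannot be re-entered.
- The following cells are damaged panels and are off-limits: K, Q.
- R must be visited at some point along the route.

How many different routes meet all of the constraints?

A right/down-only route from A to W makes exactly 3 down-moves and 4 right-moves in some order.
With no other constraints that would be C(7,3) = 35 routes.
Split at R and multiply the segment counts (each segment already excludes blocked cells): A→R: 1; R→W: 1; product = 1.
That gives 1 route.

1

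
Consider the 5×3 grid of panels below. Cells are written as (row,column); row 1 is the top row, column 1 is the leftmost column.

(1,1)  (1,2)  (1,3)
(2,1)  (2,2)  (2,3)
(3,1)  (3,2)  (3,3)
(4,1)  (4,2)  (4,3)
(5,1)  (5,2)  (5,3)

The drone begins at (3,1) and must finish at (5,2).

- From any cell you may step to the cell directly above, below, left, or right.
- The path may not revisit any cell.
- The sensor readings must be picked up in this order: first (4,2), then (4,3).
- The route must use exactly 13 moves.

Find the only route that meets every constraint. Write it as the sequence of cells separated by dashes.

(3,1) - (4,1) - (4,2) - (3,2) - (2,2) - (2,1) - (1,1) - (1,2) - (1,3) - (2,3) - (3,3) - (4,3) - (5,3) - (5,2)

The waypoints must appear in the order (4,2), (4,3), with no cell reused.
Route from (3,1): down 1 to (4,1), right 1 to (4,2), up 2 to (2,2), left 1 to (2,1), up 1 to (1,1), right 2 to (1,3), down 4 to (5,3), left 1 to (5,2) — 13 moves in all.
Check: order respected ((4,2) at step 2, (4,3) at step 11); 13 moves as required.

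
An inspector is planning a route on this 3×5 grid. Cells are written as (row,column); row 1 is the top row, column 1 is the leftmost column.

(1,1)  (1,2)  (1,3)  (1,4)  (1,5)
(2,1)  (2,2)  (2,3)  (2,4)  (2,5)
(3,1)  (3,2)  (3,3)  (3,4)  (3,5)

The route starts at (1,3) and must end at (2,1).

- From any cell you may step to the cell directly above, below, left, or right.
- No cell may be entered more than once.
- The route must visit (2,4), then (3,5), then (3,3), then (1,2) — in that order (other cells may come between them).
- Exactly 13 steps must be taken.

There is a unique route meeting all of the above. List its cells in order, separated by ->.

(1,3) -> (2,3) -> (2,4) -> (1,4) -> (1,5) -> (2,5) -> (3,5) -> (3,4) -> (3,3) -> (3,2) -> (2,2) -> (1,2) -> (1,1) -> (2,1)

The waypoints must appear in the order (2,4), (3,5), (3,3), (1,2), with no cell reused.
Route from (1,3): down 1 to (2,3), right 1 to (2,4), up 1 to (1,4), right 1 to (1,5), down 2 to (3,5), left 3 to (3,2), up 2 to (1,2), left 1 to (1,1), down 1 to (2,1) — 13 moves in all.
Check: order respected ((2,4) at step 2, (3,5) at step 6, (3,3) at step 8, (1,2) at step 11); 13 moves as required.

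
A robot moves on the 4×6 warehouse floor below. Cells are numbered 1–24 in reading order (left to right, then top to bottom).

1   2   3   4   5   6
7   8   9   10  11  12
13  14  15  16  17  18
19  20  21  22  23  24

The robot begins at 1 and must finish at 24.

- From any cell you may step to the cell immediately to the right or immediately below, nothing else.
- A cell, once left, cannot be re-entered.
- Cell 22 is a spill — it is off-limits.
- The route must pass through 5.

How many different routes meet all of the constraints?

4

A right/down-only route from 1 to 24 makes exactly 3 down-moves and 5 right-moves in some order.
With no other constraints that would be C(8,3) = 56 routes.
Split at 5 and multiply the segment counts (each segment already excludes blocked cells): 1→5: 1; 5→24: 4; product = 4.
That gives 4 routes.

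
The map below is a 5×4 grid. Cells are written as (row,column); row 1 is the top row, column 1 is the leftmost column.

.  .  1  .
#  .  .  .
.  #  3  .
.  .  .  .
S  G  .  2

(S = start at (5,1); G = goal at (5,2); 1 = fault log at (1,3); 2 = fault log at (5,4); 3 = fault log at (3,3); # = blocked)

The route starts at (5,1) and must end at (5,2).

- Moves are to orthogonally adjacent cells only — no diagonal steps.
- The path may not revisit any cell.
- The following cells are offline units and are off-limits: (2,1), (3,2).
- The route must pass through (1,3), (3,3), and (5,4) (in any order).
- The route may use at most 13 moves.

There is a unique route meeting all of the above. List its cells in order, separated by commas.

Any route must reach (1,3), (3,3), and (5,4) and still end at (5,2) within 13 moves, so the order of the required stops is forced.
Route from (5,1): up 1 to (4,1), right 2 to (4,3), up 3 to (1,3), right 1 to (1,4), down 4 to (5,4), left 2 to (5,2) — 13 moves in all.
Check: all required cells visited; 13 ≤ 13 moves.

(5,1), (4,1), (4,2), (4,3), (3,3), (2,3), (1,3), (1,4), (2,4), (3,4), (4,4), (5,4), (5,3), (5,2)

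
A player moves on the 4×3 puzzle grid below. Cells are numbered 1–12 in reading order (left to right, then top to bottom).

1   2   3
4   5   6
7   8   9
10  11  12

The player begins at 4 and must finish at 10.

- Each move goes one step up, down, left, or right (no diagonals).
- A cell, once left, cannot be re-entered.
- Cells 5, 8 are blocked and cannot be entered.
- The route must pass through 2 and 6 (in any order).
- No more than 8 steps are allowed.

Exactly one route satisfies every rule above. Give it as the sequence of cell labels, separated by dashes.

The 8-move cap with required stops at 2, 6 leaves no slack for detours.
Route from 4: up to 1, 2× right (reaching 3), 3× down (reaching 12), 2× left (reaching 10) — 8 moves in all.
Check: all required cells visited; 8 ≤ 8 moves.

4 - 1 - 2 - 3 - 6 - 9 - 12 - 11 - 10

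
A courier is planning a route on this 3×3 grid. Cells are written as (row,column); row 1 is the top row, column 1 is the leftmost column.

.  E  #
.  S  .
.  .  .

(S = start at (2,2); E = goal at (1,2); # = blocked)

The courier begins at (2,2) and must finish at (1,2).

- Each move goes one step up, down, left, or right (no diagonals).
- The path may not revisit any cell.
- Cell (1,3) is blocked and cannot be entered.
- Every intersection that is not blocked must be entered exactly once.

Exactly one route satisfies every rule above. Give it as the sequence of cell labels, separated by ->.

(2,2) -> (2,3) -> (3,3) -> (3,2) -> (3,1) -> (2,1) -> (1,1) -> (1,2)

Need to visit all 8 open cells exactly once, starting at (2,2) and ending at (1,2).
Cell (1,1) has only two open neighbours ((2,1) and (1,2)), so the path must pass straight through it: one of those is the cell it's entered from and the other is where it exits.
Route from (2,2): right 1 to (2,3), down 1 to (3,3), left 2 to (3,1), up 2 to (1,1), right 1 to (1,2) — 7 moves in all.
Check: all 8 open cells covered.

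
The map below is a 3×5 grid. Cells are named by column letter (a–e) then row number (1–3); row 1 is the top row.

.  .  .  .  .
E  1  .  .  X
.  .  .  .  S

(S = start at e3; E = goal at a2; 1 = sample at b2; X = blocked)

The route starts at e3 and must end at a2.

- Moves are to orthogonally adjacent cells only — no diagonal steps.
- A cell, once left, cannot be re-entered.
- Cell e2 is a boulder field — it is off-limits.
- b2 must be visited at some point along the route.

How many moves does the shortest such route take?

5

Any route passes through b2 somewhere between e3 and a2. Summing Manhattan distances along the two legs (e3 → b2 → a2) gives a lower bound of 4 + 1 = 5 moves.
A route of 5 moves achieves this: e3 → d3 → d2 → c2 → b2 → a2.
Since 5 matches the lower bound, it is optimal.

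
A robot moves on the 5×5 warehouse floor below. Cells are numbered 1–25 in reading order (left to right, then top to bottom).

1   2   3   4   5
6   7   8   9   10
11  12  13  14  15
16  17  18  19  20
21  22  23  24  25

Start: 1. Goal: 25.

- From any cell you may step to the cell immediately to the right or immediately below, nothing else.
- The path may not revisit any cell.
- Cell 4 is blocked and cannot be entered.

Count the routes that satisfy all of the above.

65

A right/down-only route from 1 to 25 makes exactly 4 down-moves and 4 right-moves in some order.
With no other constraints that would be C(8,4) = 70 routes.
Subtract routes through each blocked cell (inclusion–exclusion for overlaps): − through 4: 5 → 65.
That gives 65 routes.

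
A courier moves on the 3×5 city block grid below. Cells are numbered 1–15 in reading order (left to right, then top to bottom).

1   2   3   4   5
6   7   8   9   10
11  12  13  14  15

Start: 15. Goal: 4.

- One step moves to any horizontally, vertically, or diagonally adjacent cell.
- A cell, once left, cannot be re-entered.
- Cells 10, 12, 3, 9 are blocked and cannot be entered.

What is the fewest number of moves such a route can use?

3

With diagonal moves allowed, the Chebyshev distance max(|Δrow|,|Δcol|) from 15 to 4 is 2, so at least 2 moves are needed.
That bound ignores the blocked cells. Measuring each leg by the fewest moves that actually steer around them (15→4: 3) raises the lower bound to 3.
A route of 3 moves exists: 15 → 14 → 8 → 4.
Since 3 matches that lower bound, it is optimal.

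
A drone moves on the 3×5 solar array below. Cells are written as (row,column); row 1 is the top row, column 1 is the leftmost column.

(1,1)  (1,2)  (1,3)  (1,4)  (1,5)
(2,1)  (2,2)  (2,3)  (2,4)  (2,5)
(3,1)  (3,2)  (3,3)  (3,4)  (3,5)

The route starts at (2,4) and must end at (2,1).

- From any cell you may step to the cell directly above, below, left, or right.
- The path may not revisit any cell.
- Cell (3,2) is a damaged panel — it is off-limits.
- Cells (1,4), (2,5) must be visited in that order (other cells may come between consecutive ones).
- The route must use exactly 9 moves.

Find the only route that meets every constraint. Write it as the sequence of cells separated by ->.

The waypoints must appear in the order (1,4), (2,5), with no cell reused.
Route from (2,4): up to (1,4), right to (1,5), 2× down (reaching (3,5)), 2× left (reaching (3,3)), up to (2,3), 2× left (reaching (2,1)) — 9 moves in all.
Check: order respected ((1,4) at step 1, (2,5) at step 3); 9 moves as required.

(2,4) -> (1,4) -> (1,5) -> (2,5) -> (3,5) -> (3,4) -> (3,3) -> (2,3) -> (2,2) -> (2,1)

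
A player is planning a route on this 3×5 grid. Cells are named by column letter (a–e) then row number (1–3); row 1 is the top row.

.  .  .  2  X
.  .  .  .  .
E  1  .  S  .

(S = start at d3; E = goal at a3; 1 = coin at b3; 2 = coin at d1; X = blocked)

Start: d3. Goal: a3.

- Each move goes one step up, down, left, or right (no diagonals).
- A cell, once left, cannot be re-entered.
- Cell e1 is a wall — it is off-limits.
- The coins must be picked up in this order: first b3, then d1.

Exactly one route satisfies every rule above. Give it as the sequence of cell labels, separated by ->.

d3 -> c3 -> b3 -> b2 -> c2 -> d2 -> d1 -> c1 -> b1 -> a1 -> a2 -> a3

The waypoints must appear in the order b3, d1, with no cell reused.
Route from d3: 2× left (reaching b3), up to b2, 2× right (reaching d2), up to d1, 3× left (reaching a1), 2× down (reaching a3) — 11 moves in all.
Check: order respected (1 at step 2, 2 at step 6).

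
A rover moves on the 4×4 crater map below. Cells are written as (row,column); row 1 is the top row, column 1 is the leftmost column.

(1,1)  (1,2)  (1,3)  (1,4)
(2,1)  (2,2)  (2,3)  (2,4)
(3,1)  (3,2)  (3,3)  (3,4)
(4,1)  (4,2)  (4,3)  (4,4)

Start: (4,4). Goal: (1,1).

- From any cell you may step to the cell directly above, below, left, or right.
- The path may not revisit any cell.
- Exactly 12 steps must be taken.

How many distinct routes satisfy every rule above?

Need simple routes of exactly 12 moves from (4,4) to (1,1) (Manhattan distance 6, so 3 moves are spent on a detour and 3 undoing it).
Branch systematically from the start, pruning whenever the remaining move budget drops below the Manhattan distance to (1,1) or differs from it in parity. Grouping the completions by first move — via (3,4): 24; via (4,3): 24 — and summing: 24 + 24 = 48.
That gives 48 routes.

48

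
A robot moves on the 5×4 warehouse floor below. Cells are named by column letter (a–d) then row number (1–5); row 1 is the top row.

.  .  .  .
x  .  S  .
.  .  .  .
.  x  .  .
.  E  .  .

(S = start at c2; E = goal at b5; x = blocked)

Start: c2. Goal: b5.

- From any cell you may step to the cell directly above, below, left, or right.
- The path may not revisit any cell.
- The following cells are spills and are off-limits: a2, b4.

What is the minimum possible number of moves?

4

The Manhattan distance from c2 to b5 is |2−5| + |3−2| = 4, so at least 4 moves are needed.
A route of 4 moves achieves this: c2 → c3 → c4 → c5 → b5.
Since 4 matches the lower bound, it is optimal.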